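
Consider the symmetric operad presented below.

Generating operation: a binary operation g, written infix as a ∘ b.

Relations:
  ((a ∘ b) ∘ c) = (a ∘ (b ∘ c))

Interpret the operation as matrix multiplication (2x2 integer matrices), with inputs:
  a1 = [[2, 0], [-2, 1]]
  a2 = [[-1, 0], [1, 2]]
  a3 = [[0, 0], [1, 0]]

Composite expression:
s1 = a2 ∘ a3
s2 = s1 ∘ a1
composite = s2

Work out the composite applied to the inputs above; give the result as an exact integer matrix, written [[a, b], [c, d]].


[[0, 0], [4, 0]]


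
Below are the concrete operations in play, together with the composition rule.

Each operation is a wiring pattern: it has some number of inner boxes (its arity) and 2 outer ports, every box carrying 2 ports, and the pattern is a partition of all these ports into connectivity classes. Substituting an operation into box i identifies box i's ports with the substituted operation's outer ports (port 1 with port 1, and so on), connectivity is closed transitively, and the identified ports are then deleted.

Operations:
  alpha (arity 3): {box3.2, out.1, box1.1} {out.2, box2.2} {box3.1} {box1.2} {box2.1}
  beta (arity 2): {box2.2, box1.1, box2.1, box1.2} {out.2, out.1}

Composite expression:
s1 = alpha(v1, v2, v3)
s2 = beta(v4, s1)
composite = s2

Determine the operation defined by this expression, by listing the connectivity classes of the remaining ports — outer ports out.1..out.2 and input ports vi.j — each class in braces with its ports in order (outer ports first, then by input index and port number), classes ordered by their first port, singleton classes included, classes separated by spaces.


{out.1, out.2} {v1.1, v2.2, v3.2, v4.1, v4.2} {v1.2} {v2.1} {v3.1}


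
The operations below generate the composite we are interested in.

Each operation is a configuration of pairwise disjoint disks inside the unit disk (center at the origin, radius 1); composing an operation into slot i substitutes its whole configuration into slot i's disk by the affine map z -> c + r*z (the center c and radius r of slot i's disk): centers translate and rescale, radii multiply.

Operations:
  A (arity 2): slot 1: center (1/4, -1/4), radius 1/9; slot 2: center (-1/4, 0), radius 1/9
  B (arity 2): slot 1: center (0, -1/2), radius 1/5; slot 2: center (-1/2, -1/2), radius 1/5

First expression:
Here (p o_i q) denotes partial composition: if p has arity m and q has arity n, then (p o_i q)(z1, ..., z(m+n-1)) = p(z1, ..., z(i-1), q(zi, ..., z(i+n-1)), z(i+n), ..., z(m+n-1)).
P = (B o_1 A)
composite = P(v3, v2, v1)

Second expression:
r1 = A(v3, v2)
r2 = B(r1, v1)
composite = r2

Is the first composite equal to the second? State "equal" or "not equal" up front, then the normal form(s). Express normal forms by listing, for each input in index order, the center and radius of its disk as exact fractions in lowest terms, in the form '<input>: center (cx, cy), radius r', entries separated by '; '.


equal; the common form is v1: center (-1/2, -1/2), radius 1/5; v2: center (-1/20, -1/2), radius 1/45; v3: center (1/20, -11/20), radius 1/45

Reducing the first expression gives v1: center (-1/2, -1/2), radius 1/5; v2: center (-1/20, -1/2), radius 1/45; v3: center (1/20, -11/20), radius 1/45
Reducing the second expression gives v1: center (-1/2, -1/2), radius 1/5; v2: center (-1/20, -1/2), radius 1/45; v3: center (1/20, -11/20), radius 1/45
The forms coincide; equal.


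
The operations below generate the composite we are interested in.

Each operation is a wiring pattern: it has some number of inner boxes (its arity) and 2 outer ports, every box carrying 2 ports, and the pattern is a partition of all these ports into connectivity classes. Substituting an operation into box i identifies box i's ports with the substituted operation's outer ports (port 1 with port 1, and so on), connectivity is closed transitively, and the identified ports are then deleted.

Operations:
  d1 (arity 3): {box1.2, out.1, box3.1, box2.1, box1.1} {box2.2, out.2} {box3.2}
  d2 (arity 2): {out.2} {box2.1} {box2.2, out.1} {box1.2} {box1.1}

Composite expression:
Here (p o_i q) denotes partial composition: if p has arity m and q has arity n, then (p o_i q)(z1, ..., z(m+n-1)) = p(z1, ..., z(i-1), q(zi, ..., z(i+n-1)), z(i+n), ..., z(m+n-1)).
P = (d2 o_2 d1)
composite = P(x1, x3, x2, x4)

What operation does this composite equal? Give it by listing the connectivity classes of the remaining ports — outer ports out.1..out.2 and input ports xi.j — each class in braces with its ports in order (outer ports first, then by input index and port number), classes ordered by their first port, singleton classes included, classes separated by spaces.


{out.1, x2.2} {out.2} {x1.1} {x1.2} {x2.1, x3.1, x3.2, x4.1} {x4.2}

After gluing at d2, chains via deleted ports link the x-ports.
the subtree at d1 composes to {out.1, x2.1, x3.1, x3.2, x4.1} {out.2, x2.2} {x4.2} on (x3, x2, x4); out.j = own outer ports
the subtree at d2 composes to {out.1, x2.2} {out.2} {x1.1} {x1.2} {x2.1, x3.1, x3.2, x4.1} {x4.2} on (x1, x3, x2, x4); out.j = own outer ports


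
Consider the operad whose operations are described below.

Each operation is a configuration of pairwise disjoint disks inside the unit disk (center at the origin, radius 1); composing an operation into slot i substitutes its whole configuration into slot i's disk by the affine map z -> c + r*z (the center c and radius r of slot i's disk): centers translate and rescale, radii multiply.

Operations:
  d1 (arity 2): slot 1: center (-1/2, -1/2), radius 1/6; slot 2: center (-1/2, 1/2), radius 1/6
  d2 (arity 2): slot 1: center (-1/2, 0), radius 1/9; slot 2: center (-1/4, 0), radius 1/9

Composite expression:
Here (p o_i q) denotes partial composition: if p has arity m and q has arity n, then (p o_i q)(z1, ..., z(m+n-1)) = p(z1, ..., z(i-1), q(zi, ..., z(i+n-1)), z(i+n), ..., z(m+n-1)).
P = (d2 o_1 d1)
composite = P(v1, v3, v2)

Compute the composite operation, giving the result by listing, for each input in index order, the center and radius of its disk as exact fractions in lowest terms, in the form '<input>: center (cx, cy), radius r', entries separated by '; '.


v1: center (-5/9, -1/18), radius 1/54; v2: center (-1/4, 0), radius 1/9; v3: center (-5/9, 1/18), radius 1/54


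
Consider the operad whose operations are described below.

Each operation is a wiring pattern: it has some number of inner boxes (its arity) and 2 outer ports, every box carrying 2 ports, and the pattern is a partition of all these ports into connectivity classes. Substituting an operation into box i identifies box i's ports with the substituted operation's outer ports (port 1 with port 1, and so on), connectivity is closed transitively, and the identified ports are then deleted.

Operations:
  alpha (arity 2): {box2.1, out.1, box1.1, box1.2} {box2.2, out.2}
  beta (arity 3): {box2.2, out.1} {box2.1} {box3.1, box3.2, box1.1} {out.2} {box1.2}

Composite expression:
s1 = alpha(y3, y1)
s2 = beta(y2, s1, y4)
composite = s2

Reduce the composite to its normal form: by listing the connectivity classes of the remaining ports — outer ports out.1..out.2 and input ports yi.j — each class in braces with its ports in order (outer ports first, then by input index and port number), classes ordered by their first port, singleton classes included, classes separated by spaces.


{out.1, y1.2} {out.2} {y1.1, y3.1, y3.2} {y2.1, y4.1, y4.2} {y2.2}

Reachability decides: close wires over beta-identified ports.
stage alpha: inputs (y3, y1), connectivity {out.1, y1.1, y3.1, y3.2} {out.2, y1.2}, out.j its boundary
stage beta: inputs (y2, y3, y1, y4), connectivity {out.1, y1.2} {out.2} {y1.1, y3.1, y3.2} {y2.1, y4.1, y4.2} {y2.2}, out.j its boundary


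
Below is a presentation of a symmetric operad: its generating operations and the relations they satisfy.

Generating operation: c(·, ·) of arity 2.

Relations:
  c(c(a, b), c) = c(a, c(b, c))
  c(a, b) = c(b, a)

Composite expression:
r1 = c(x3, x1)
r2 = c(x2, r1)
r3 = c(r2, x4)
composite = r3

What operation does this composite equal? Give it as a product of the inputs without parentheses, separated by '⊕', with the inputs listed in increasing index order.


x1 ⊕ x2 ⊕ x3 ⊕ x4

Reordering under c is free, so list the x-inputs canonically.
c(x3, x1) linearizes to x3 ⊕ x1
c(x2, c(x3, x1)) linearizes to x2 ⊕ x3 ⊕ x1
c(c(x2, c(x3, x1)), x4) linearizes to x2 ⊕ x3 ⊕ x1 ⊕ x4
rearranged into index order: x1 ⊕ x2 ⊕ x3 ⊕ x4


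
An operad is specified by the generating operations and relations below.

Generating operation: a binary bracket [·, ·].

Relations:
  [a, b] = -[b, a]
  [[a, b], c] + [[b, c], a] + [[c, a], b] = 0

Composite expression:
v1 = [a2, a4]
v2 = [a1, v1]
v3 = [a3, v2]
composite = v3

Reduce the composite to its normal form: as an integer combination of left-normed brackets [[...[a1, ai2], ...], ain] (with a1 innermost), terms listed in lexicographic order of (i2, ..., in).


-[[[a1, a2], a4], a3] + [[[a1, a4], a2], a3]


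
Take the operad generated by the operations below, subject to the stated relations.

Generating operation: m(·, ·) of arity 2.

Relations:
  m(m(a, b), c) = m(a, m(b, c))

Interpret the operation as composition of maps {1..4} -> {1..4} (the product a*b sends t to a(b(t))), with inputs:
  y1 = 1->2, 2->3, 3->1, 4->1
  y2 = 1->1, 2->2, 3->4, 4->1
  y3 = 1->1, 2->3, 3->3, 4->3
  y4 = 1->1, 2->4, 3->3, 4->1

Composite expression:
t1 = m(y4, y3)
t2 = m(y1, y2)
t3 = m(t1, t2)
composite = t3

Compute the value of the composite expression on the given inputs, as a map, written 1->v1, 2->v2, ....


1->3, 2->3, 3->1, 4->3

m(y4, y3) = 1->1, 2->3, 3->3, 4->3
m(y1, y2) = 1->2, 2->3, 3->1, 4->2
m(m(y4, y3), m(y1, y2)) = 1->3, 2->3, 3->1, 4->3


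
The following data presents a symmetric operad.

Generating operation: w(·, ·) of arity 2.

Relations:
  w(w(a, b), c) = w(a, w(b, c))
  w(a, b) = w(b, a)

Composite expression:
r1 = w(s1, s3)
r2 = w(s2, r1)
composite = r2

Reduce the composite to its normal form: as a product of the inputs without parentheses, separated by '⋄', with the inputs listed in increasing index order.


s1 ⋄ s2 ⋄ s3


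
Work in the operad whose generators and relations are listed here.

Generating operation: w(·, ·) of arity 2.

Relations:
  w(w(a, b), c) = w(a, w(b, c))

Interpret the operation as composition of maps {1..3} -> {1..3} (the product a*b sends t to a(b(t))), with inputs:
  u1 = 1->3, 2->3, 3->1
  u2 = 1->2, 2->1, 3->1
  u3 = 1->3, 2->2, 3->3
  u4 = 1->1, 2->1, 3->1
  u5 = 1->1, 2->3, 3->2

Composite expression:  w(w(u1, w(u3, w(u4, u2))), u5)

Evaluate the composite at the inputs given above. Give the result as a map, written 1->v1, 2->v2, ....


w(u4, u2) = 1->1, 2->1, 3->1
w(u3, w(u4, u2)) = 1->3, 2->3, 3->3
w(u1, w(u3, w(u4, u2))) = 1->1, 2->1, 3->1
w(w(u1, w(u3, w(u4, u2))), u5) = 1->1, 2->1, 3->1

1->1, 2->1, 3->1


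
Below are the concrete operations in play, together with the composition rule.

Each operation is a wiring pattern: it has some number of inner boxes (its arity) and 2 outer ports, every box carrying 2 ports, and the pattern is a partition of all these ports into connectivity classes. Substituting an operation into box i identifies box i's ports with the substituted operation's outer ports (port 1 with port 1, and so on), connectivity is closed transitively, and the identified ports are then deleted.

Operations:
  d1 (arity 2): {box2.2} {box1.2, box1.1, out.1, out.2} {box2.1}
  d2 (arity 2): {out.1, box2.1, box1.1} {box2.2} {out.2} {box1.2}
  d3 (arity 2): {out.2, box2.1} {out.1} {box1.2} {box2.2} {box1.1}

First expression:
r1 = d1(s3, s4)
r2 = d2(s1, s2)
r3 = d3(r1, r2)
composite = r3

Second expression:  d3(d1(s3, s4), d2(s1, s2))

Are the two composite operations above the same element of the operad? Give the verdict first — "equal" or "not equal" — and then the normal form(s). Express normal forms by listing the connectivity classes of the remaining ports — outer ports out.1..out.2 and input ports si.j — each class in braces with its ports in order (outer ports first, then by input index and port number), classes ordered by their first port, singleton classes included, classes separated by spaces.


equal; both compose to {out.1} {out.2, s1.1, s2.1} {s1.2} {s2.2} {s3.1, s3.2} {s4.1} {s4.2}


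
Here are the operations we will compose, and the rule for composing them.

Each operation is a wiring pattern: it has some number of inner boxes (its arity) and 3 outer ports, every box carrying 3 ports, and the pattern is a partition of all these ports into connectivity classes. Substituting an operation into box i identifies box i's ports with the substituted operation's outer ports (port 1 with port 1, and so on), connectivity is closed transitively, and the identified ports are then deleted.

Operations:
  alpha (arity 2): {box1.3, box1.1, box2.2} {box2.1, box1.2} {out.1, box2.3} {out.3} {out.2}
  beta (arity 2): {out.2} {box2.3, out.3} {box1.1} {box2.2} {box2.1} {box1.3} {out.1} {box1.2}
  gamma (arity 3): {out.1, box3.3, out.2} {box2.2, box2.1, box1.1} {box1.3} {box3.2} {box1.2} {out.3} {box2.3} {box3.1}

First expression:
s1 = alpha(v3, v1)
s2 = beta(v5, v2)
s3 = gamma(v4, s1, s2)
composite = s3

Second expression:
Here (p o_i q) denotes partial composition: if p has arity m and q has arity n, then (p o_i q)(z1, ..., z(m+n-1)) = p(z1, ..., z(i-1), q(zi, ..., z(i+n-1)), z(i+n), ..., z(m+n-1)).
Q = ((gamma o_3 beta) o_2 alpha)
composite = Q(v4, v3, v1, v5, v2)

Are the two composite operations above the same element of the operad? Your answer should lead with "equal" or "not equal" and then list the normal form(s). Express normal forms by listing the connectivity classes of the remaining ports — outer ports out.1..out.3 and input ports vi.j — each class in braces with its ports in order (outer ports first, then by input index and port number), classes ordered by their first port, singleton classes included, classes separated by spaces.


equal; the common form is {out.1, out.2, v2.3} {out.3} {v1.1, v3.2} {v1.2, v3.1, v3.3} {v1.3, v4.1} {v2.1} {v2.2} {v4.2} {v4.3} {v5.1} {v5.2} {v5.3}

The first composite normalizes to {out.1, out.2, v2.3} {out.3} {v1.1, v3.2} {v1.2, v3.1, v3.3} {v1.3, v4.1} {v2.1} {v2.2} {v4.2} {v4.3} {v5.1} {v5.2} {v5.3}
The second composite normalizes to {out.1, out.2, v2.3} {out.3} {v1.1, v3.2} {v1.2, v3.1, v3.3} {v1.3, v4.1} {v2.1} {v2.2} {v4.2} {v4.3} {v5.1} {v5.2} {v5.3}
The normal forms match — equal.


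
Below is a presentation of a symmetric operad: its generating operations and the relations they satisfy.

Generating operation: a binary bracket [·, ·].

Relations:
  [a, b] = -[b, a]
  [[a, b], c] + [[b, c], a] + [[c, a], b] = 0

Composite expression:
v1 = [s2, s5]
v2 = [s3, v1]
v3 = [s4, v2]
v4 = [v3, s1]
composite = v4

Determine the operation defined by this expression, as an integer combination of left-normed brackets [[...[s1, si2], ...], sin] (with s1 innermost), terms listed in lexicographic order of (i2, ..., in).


-[[[[s1, s2], s5], s3], s4] + [[[[s1, s3], s2], s5], s4] - [[[[s1, s3], s5], s2], s4] + [[[[s1, s4], s2], s5], s3] - [[[[s1, s4], s3], s2], s5] + [[[[s1, s4], s3], s5], s2] - [[[[s1, s4], s5], s2], s3] + [[[[s1, s5], s2], s3], s4]

Left-normed coefficients sit on the s1-initial expansion words.
Composite bracket: [[s4, [s3, [s2, s5]]], s1]
Under [a, b] = ab - ba we get 16 signed associative words (2^4 = 16).
Coefficients come from the s1-initial words:
  word s1s2s5s3s4 has sign -1, contributing -[[[[s1, s2], s5], s3], s4]
  word s1s3s2s5s4 has sign +1, contributing +[[[[s1, s3], s2], s5], s4]
  word s1s3s5s2s4 has sign -1, contributing -[[[[s1, s3], s5], s2], s4]
  word s1s4s2s5s3 has sign +1, contributing +[[[[s1, s4], s2], s5], s3]
  word s1s4s3s2s5 has sign -1, contributing -[[[[s1, s4], s3], s2], s5]
  word s1s4s3s5s2 has sign +1, contributing +[[[[s1, s4], s3], s5], s2]
  word s1s4s5s2s3 has sign -1, contributing -[[[[s1, s4], s5], s2], s3]
  word s1s5s2s3s4 has sign +1, contributing +[[[[s1, s5], s2], s3], s4]


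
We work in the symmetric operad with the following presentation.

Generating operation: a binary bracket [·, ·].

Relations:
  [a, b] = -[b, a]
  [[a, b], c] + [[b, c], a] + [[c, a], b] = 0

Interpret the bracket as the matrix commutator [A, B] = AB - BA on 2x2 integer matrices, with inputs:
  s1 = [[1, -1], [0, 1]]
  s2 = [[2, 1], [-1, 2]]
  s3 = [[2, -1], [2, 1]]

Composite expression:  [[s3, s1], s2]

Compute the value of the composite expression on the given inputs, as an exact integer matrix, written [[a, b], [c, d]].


[[1, 4], [4, -1]]

[s3, s1] = [[2, -1], [0, -2]]
[[s3, s1], s2] = [[1, 4], [4, -1]]


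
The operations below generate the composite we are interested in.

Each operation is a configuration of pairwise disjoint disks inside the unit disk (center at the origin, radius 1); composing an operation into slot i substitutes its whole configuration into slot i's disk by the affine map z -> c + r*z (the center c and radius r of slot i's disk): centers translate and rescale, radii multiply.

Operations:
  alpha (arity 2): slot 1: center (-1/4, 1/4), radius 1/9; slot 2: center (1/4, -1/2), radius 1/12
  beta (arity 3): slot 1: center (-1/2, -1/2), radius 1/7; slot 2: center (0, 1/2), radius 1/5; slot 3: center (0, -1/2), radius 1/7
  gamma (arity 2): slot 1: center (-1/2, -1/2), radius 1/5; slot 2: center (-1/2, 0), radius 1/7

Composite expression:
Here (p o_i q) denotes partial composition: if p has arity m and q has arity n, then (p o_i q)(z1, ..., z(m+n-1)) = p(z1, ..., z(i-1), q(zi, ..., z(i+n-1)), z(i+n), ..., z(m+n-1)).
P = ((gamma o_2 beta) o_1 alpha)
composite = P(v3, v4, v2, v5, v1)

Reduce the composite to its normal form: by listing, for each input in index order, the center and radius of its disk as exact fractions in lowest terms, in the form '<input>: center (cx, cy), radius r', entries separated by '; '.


v1: center (-1/2, -1/14), radius 1/49; v2: center (-4/7, -1/14), radius 1/49; v3: center (-11/20, -9/20), radius 1/45; v4: center (-9/20, -3/5), radius 1/60; v5: center (-1/2, 1/14), radius 1/35

Follow each v-input down from gamma: c' goes to c + r*c', radius to r*r'.
input v3: composing its 2 substitution steps yields center (-11/20, -9/20), radius 1/45
input v4: composing its 2 substitution steps yields center (-9/20, -3/5), radius 1/60
input v2: composing its 2 substitution steps yields center (-4/7, -1/14), radius 1/49
input v5: composing its 2 substitution steps yields center (-1/2, 1/14), radius 1/35
input v1: composing its 2 substitution steps yields center (-1/2, -1/14), radius 1/49


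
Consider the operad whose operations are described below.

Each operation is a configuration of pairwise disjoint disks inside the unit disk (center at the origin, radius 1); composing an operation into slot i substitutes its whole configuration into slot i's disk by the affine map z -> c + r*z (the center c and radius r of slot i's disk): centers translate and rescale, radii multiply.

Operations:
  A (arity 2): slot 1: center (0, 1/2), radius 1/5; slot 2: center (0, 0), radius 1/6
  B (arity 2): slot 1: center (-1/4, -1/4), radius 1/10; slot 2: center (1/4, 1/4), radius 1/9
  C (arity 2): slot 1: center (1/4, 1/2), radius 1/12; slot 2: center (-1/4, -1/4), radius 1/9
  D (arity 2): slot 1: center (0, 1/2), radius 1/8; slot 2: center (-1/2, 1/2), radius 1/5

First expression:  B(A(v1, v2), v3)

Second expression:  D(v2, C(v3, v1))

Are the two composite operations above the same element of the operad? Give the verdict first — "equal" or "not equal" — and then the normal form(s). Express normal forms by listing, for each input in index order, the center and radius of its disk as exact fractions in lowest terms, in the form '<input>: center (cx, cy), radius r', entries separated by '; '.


not equal: they reduce to v1: center (-1/4, -1/5), radius 1/50; v2: center (-1/4, -1/4), radius 1/60; v3: center (1/4, 1/4), radius 1/9 and v1: center (-11/20, 9/20), radius 1/45; v2: center (0, 1/2), radius 1/8; v3: center (-9/20, 3/5), radius 1/60

Reducing the first expression gives v1: center (-1/4, -1/5), radius 1/50; v2: center (-1/4, -1/4), radius 1/60; v3: center (1/4, 1/4), radius 1/9
Reducing the second expression gives v1: center (-11/20, 9/20), radius 1/45; v2: center (0, 1/2), radius 1/8; v3: center (-9/20, 3/5), radius 1/60
The normal forms differ: not equal.


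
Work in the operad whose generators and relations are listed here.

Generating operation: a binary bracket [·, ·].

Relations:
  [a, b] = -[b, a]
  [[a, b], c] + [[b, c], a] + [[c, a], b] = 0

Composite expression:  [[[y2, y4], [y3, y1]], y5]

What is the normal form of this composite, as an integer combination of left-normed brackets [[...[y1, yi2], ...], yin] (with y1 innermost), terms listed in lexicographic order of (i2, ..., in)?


[[[[y1, y3], y2], y4], y5] - [[[[y1, y3], y4], y2], y5]

A multilinear Lie element is pinned by y1-initial words (y1 innermost).
Composite bracket: [[[y2, y4], [y3, y1]], y5]
Under [a, b] = ab - ba we get 16 signed associative words (2^4 = 16).
Keep just the words that open with y1:
  from y1y3y2y4y5, sign +1: term +[[[[y1, y3], y2], y4], y5]
  from y1y3y4y2y5, sign -1: term -[[[[y1, y3], y4], y2], y5]


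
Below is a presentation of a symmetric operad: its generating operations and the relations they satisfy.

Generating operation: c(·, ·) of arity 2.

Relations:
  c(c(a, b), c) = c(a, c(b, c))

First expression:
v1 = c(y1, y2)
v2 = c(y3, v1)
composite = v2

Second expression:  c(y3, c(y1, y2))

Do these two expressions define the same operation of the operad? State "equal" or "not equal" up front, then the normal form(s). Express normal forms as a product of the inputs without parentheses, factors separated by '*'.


equal — both sides give y3 * y1 * y2


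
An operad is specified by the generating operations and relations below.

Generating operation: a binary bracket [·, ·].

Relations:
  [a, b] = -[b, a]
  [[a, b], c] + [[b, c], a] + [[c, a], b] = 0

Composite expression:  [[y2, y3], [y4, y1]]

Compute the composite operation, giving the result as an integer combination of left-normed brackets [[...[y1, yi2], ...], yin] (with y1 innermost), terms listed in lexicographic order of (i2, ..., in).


[[[y1, y4], y2], y3] - [[[y1, y4], y3], y2]

Skip Jacobi rewriting: expand, keep y1-initial words, read off terms.
Composite bracket: [[y2, y3], [y4, y1]]
Each bracket splits as ab - ba, giving 8 signed words (2^3 = 8).
The y1-initial words carry the normal form:
  from y1y4y2y3, sign +1: term +[[[y1, y4], y2], y3]
  from y1y4y3y2, sign -1: term -[[[y1, y4], y3], y2]


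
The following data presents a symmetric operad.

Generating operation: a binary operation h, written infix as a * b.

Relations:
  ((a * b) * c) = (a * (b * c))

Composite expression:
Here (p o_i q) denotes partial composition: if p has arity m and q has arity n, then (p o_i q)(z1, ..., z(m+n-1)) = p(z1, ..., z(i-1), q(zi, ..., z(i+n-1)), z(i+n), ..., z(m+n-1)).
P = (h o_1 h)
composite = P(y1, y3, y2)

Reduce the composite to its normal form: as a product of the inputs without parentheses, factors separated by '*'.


y1 * y3 * y2

The h-tree's shape is irrelevant; the y-reading-order decides.
(y1 * y3) collapses to y1 * y3
((y1 * y3) * y2) collapses to y1 * y3 * y2


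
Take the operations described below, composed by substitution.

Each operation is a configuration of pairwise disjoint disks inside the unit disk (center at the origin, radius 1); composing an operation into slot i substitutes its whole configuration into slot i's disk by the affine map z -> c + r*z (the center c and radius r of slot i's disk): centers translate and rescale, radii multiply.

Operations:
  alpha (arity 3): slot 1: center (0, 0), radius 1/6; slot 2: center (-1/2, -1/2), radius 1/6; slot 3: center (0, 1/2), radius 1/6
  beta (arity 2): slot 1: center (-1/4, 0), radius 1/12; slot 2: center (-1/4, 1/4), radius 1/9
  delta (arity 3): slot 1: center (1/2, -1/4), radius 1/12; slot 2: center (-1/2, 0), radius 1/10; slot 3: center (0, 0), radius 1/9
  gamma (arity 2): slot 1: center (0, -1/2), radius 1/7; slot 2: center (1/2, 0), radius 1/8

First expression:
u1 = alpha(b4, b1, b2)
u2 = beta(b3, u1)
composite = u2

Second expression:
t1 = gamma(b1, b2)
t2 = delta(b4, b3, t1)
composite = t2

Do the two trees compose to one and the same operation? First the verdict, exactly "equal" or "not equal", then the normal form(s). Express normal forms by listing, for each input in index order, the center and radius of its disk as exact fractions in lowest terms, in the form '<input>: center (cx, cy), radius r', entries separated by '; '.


not equal — first b1: center (-11/36, 7/36), radius 1/54; b2: center (-1/4, 11/36), radius 1/54; b3: center (-1/4, 0), radius 1/12; b4: center (-1/4, 1/4), radius 1/54, second b1: center (0, -1/18), radius 1/63; b2: center (1/18, 0), radius 1/72; b3: center (-1/2, 0), radius 1/10; b4: center (1/2, -1/4), radius 1/12

The first composite normalizes to b1: center (-11/36, 7/36), radius 1/54; b2: center (-1/4, 11/36), radius 1/54; b3: center (-1/4, 0), radius 1/12; b4: center (-1/4, 1/4), radius 1/54
The second composite normalizes to b1: center (0, -1/18), radius 1/63; b2: center (1/18, 0), radius 1/72; b3: center (-1/2, 0), radius 1/10; b4: center (1/2, -1/4), radius 1/12
They disagree, so not equal.


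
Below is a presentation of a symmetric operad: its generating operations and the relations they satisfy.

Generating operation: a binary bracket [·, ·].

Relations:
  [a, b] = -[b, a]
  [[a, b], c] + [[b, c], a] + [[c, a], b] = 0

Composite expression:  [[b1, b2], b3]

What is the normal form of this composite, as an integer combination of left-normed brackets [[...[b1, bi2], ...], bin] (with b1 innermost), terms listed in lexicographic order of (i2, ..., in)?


Left-normed coefficients sit on the b1-initial expansion words.
Composite bracket: [[b1, b2], b3]
Full expansion: 4 signed words from ab - ba (2^2 = 4).
Collect the words opening with b1:
  sign of b1b2b3 is +1, so it contributes +[[b1, b2], b3]

[[b1, b2], b3]


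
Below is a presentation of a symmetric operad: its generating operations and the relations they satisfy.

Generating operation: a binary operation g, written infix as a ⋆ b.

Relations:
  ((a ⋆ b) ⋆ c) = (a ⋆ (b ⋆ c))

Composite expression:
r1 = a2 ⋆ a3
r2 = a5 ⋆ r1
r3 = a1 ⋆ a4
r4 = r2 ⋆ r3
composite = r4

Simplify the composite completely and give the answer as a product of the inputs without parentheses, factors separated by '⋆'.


a5 ⋆ a2 ⋆ a3 ⋆ a1 ⋆ a4


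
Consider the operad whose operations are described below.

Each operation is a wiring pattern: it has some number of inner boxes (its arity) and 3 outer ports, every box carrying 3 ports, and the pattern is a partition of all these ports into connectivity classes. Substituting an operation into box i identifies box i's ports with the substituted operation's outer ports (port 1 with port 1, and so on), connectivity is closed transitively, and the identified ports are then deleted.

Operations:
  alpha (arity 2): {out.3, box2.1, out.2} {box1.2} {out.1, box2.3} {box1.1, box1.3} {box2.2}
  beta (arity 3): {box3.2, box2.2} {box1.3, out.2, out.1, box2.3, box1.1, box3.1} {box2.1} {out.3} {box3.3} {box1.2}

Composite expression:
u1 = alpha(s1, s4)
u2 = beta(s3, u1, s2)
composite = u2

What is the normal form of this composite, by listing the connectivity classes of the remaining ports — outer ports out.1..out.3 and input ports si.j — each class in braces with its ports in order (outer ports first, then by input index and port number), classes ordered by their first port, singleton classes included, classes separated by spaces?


{out.1, out.2, s2.1, s2.2, s3.1, s3.3, s4.1} {out.3} {s1.1, s1.3} {s1.2} {s2.3} {s3.2} {s4.2} {s4.3}

Substituting into beta glues patterns; closure does the rest.
through alpha, on inputs (s1, s4): {out.1, s4.3} {out.2, out.3, s4.1} {s1.1, s1.3} {s1.2} {s4.2} (out.j = stage outer ports)
through beta, on inputs (s3, s1, s4, s2): {out.1, out.2, s2.1, s2.2, s3.1, s3.3, s4.1} {out.3} {s1.1, s1.3} {s1.2} {s2.3} {s3.2} {s4.2} {s4.3} (out.j = stage outer ports)


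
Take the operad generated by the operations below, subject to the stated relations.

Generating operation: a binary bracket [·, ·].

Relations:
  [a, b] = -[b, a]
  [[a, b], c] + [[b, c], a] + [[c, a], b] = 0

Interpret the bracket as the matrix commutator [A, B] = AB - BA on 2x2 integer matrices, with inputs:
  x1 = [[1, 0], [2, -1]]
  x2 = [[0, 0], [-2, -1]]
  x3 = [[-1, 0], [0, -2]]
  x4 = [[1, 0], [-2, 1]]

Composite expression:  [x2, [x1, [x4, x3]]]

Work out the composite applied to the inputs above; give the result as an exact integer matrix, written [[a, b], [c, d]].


[x4, x3] = [[0, 0], [-2, 0]]
[x1, [x4, x3]] = [[0, 0], [4, 0]]
[x2, [x1, [x4, x3]]] = [[0, 0], [-4, 0]]

[[0, 0], [-4, 0]]


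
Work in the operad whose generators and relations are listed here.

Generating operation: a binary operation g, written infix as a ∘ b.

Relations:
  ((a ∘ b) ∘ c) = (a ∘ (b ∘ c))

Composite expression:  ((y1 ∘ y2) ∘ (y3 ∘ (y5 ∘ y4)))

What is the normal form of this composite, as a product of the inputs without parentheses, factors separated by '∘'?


Associativity of g dissolves the nesting; only the y-input order survives.
(y1 ∘ y2) unparenthesizes to y1 ∘ y2
(y5 ∘ y4) unparenthesizes to y5 ∘ y4
(y3 ∘ (y5 ∘ y4)) unparenthesizes to y3 ∘ y5 ∘ y4
((y1 ∘ y2) ∘ (y3 ∘ (y5 ∘ y4))) unparenthesizes to y1 ∘ y2 ∘ y3 ∘ y5 ∘ y4

y1 ∘ y2 ∘ y3 ∘ y5 ∘ y4


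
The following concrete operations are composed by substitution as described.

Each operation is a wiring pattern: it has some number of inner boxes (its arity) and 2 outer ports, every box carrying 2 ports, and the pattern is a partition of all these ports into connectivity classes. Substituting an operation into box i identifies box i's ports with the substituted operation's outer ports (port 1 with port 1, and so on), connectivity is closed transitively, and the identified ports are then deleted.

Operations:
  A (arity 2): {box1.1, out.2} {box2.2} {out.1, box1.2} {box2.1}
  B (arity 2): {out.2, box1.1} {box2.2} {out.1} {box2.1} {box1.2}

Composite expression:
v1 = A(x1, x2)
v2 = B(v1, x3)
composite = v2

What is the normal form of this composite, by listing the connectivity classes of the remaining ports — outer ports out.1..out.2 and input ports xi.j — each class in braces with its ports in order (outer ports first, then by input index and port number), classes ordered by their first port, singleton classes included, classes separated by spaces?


{out.1} {out.2, x1.2} {x1.1} {x2.1} {x2.2} {x3.1} {x3.2}

Substituting into B glues patterns; closure does the rest.
after A, the pattern on (x1, x2) reads {out.1, x1.2} {out.2, x1.1} {x2.1} {x2.2} (out.j = its outer ports)
after B, the pattern on (x1, x2, x3) reads {out.1} {out.2, x1.2} {x1.1} {x2.1} {x2.2} {x3.1} {x3.2} (out.j = its outer ports)


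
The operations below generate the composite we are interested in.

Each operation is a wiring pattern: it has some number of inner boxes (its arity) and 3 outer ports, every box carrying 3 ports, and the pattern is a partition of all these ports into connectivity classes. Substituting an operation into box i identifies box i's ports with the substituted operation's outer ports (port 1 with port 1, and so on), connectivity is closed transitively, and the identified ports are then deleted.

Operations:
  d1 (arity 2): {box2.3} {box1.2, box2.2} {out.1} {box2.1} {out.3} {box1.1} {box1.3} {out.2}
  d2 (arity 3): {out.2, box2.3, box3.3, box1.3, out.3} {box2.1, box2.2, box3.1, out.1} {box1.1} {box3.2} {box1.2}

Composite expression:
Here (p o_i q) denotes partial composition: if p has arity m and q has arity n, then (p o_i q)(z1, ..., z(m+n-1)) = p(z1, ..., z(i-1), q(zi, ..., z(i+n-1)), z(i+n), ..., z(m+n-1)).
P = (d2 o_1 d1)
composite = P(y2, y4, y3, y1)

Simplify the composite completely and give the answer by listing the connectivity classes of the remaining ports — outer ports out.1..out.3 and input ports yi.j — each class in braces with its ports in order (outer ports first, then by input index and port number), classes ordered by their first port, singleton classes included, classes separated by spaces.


Substituting into d2 glues patterns; closure does the rest.
stage d1: inputs (y2, y4), connectivity {out.1} {out.2} {out.3} {y2.1} {y2.2, y4.2} {y2.3} {y4.1} {y4.3}, out.j its boundary
stage d2: inputs (y2, y4, y3, y1), connectivity {out.1, y1.1, y3.1, y3.2} {out.2, out.3, y1.3, y3.3} {y1.2} {y2.1} {y2.2, y4.2} {y2.3} {y4.1} {y4.3}, out.j its boundary

{out.1, y1.1, y3.1, y3.2} {out.2, out.3, y1.3, y3.3} {y1.2} {y2.1} {y2.2, y4.2} {y2.3} {y4.1} {y4.3}


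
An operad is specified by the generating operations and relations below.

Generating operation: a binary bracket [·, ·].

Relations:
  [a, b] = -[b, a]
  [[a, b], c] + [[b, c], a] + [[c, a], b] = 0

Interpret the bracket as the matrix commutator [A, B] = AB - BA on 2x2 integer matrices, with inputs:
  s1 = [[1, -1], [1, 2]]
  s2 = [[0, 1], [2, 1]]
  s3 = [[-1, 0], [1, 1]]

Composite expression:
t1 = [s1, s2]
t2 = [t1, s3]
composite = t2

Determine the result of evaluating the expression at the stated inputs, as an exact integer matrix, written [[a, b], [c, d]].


[[-2, -4], [4, 2]]

[s1, s2] = [[-3, -2], [1, 3]]
[[s1, s2], s3] = [[-2, -4], [4, 2]]


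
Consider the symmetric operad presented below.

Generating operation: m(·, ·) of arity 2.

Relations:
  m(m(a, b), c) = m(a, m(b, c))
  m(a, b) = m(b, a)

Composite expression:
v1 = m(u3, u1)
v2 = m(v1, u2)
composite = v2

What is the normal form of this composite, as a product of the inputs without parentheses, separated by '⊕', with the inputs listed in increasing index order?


u1 ⊕ u2 ⊕ u3

With m associative and commutative, the u-input set is all that matters.
m(u3, u1) spells out as u3 ⊕ u1
m(m(u3, u1), u2) spells out as u3 ⊕ u1 ⊕ u2
the factors in increasing index order: u1 ⊕ u2 ⊕ u3


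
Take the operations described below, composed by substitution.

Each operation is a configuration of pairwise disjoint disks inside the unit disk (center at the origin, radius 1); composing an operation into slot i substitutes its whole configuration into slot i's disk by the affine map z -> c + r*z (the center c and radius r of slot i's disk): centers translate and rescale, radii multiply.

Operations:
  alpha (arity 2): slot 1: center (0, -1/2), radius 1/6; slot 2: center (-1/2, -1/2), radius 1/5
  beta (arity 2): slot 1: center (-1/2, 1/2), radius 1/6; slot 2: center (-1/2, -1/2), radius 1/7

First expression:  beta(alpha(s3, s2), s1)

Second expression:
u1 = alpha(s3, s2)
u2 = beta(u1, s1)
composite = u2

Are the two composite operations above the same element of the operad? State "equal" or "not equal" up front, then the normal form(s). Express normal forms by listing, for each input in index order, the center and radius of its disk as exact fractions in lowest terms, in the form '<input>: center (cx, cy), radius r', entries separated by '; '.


The first expression, normalized: s1: center (-1/2, -1/2), radius 1/7; s2: center (-7/12, 5/12), radius 1/30; s3: center (-1/2, 5/12), radius 1/36
The second expression, normalized: s1: center (-1/2, -1/2), radius 1/7; s2: center (-7/12, 5/12), radius 1/30; s3: center (-1/2, 5/12), radius 1/36
Identical normal forms: equal.

equal; both compose to s1: center (-1/2, -1/2), radius 1/7; s2: center (-7/12, 5/12), radius 1/30; s3: center (-1/2, 5/12), radius 1/36


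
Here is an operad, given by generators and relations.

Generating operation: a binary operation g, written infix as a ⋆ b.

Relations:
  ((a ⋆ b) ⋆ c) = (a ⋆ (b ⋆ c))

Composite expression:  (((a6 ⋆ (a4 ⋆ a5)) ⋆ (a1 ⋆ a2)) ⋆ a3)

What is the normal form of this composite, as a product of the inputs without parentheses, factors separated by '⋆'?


a6 ⋆ a4 ⋆ a5 ⋆ a1 ⋆ a2 ⋆ a3

The g-tree's shape is irrelevant; the a-reading-order decides.
(a4 ⋆ a5) linearizes to a4 ⋆ a5
(a6 ⋆ (a4 ⋆ a5)) linearizes to a6 ⋆ a4 ⋆ a5
(a1 ⋆ a2) linearizes to a1 ⋆ a2
((a6 ⋆ (a4 ⋆ a5)) ⋆ (a1 ⋆ a2)) linearizes to a6 ⋆ a4 ⋆ a5 ⋆ a1 ⋆ a2
(((a6 ⋆ (a4 ⋆ a5)) ⋆ (a1 ⋆ a2)) ⋆ a3) linearizes to a6 ⋆ a4 ⋆ a5 ⋆ a1 ⋆ a2 ⋆ a3


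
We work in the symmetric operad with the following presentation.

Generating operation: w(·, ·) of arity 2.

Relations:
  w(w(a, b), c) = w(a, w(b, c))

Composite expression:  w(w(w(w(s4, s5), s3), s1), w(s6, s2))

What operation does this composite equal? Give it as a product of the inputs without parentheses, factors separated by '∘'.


s4 ∘ s5 ∘ s3 ∘ s1 ∘ s6 ∘ s2


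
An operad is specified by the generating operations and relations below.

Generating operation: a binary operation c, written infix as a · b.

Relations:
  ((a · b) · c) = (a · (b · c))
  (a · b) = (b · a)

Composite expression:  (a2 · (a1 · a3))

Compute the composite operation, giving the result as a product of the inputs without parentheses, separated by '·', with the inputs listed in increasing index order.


Any arrangement under c is one operation, so sort the a-inputs.
(a1 · a3) spells out as a1 · a3
(a2 · (a1 · a3)) spells out as a2 · a1 · a3
reordering the factors by index: a1 · a2 · a3

a1 · a2 · a3


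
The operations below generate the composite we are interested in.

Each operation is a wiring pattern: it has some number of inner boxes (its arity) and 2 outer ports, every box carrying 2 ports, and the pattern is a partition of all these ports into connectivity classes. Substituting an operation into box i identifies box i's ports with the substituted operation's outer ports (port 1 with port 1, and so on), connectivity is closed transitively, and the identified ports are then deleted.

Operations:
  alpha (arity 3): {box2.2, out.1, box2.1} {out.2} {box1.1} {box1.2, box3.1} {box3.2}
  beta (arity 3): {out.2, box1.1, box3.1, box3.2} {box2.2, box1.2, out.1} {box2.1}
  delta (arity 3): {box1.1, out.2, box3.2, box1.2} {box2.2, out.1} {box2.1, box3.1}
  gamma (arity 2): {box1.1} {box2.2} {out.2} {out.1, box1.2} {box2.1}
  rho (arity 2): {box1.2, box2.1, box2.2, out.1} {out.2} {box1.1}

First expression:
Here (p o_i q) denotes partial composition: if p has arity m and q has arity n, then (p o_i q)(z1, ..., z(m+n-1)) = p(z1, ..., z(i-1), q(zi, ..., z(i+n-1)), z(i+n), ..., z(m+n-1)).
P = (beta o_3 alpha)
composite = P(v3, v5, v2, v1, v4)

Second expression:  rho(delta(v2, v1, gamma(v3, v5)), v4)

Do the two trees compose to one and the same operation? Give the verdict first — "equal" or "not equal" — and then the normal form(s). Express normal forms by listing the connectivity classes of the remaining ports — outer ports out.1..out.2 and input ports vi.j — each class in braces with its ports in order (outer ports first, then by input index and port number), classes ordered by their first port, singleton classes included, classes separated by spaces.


The first expression, normalized: {out.1, v3.2, v5.2} {out.2, v1.1, v1.2, v3.1} {v2.1} {v2.2, v4.1} {v4.2} {v5.1}
The second expression, normalized: {out.1, v2.1, v2.2, v4.1, v4.2} {out.2} {v1.1, v3.2} {v1.2} {v3.1} {v5.1} {v5.2}
Distinct normal forms: not equal.

not equal: they reduce to {out.1, v3.2, v5.2} {out.2, v1.1, v1.2, v3.1} {v2.1} {v2.2, v4.1} {v4.2} {v5.1} and {out.1, v2.1, v2.2, v4.1, v4.2} {out.2} {v1.1, v3.2} {v1.2} {v3.1} {v5.1} {v5.2}


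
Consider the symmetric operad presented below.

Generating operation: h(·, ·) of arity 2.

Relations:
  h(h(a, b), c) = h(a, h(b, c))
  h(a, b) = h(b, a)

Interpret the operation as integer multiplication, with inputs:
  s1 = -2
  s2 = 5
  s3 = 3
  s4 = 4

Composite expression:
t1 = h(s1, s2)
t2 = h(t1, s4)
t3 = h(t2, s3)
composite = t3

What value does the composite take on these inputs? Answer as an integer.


-120


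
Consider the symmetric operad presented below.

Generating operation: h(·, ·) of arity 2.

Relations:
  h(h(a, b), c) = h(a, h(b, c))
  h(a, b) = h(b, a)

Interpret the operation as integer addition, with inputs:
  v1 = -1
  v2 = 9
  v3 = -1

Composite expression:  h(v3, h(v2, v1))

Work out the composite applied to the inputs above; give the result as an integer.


7
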